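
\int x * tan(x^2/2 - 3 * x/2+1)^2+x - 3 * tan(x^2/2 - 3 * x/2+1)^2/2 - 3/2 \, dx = tan(x^2/2 - 3*x/2 + 1) + C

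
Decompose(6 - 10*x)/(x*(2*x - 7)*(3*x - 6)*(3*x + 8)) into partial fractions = -21/(296*(3*x + 8)) - 232/(2331*(2*x - 7)) + 1/(18*(x - 2)) + 1/(56*x)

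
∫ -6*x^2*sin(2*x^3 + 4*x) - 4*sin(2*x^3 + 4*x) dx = cos(2*x*(x^2 + 2)) + C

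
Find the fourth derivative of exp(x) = exp(x)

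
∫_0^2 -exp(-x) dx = -1 + exp(-2)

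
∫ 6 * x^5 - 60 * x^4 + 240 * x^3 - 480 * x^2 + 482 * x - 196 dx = x^6 - 12*x^5 + 60*x^4 - 160*x^3 + 241*x^2 - 196*x + C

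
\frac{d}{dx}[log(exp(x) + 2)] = exp(x)/(exp(x) + 2)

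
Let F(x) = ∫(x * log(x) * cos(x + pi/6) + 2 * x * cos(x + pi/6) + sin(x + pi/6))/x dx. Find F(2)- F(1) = -2*sin(pi/6 + 1) + (log(2) + 2)*sin(pi/6 + 2)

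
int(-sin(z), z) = cos(z) + C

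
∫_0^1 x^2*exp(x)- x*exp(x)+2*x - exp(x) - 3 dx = -4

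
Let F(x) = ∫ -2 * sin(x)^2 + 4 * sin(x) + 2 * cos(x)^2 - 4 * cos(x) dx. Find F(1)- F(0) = -1 + (-2 + cos(1) + sin(1))^2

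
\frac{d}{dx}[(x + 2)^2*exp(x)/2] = x^2*exp(x)/2 + 3*x*exp(x) + 4*exp(x)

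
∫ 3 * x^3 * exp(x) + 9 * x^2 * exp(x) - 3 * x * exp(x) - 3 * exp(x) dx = 3*x*(x^2 - 1)*exp(x) + C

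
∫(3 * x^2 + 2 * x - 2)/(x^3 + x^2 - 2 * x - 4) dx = log(-x^3 - x^2 + 2*x + 4) + C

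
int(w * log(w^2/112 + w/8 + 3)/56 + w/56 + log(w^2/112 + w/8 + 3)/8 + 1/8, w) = (w^2 + 14*w + 336)*log(w^2/112 + w/8 + 3)/112 + C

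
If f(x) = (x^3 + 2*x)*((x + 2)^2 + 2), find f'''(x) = 60*x^2 + 96*x + 48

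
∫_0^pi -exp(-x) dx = -1 + exp(-pi)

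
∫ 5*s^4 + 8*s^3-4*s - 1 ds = s^5 + 2*s^4 - 2*s^2 - s + C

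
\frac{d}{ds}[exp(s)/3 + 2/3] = exp(s)/3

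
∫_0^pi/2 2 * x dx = pi^2/4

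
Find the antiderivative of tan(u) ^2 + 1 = tan(u) + C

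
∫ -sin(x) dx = cos(x) + C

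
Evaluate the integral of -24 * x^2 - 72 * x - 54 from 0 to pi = (-2*pi - 3)^3 + 27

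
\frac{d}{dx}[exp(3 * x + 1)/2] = 3*exp(3*x + 1)/2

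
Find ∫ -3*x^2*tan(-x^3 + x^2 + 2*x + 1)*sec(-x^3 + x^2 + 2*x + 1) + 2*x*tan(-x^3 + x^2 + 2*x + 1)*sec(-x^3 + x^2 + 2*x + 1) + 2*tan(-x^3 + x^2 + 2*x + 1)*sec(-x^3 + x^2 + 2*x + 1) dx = sec(-x^3 + x^2 + 2*x + 1) + C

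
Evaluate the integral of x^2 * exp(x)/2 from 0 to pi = -1 + (1 + (-1 + pi)^2)*exp(pi)/2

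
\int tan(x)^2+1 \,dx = tan(x) + C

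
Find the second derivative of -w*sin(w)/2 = w*sin(w)/2 - cos(w)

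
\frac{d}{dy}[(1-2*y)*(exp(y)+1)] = -2*y*exp(y) - exp(y) - 2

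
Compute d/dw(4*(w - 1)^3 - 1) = 12*w^2 - 24*w + 12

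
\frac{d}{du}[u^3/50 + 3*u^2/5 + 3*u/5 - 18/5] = 3*u^2/50 + 6*u/5 + 3/5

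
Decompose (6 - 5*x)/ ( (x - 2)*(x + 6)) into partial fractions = -9/(2*(x + 6)) - 1/(2*(x - 2))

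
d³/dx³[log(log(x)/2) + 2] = (2*log(x)^2 + 3*log(x) + 2)/(x^3*log(x)^3)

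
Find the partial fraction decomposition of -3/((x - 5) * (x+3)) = 3/(8*(x + 3)) - 3/(8*(x - 5))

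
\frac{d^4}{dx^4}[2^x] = 2^x*log(2)^4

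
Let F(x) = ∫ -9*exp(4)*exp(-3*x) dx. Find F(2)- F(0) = -3*exp(4) + 3*exp(-2)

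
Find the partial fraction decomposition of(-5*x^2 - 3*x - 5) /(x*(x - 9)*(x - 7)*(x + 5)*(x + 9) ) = -383/(10368*(x + 9)) + 23/(672*(x + 5)) + 271/(2688*(x - 7)) - 437/(4536*(x - 9)) - 1/(567*x)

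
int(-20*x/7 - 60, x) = -10*x^2/7 - 60*x + C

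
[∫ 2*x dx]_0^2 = 4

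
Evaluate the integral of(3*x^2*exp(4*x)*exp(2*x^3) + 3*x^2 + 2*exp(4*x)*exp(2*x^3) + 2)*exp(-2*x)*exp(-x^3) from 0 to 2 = -exp(-12) + exp(12)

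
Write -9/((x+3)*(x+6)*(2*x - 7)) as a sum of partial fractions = -36/(247*(2*x - 7)) - 3/(19*(x + 6)) + 3/(13*(x + 3))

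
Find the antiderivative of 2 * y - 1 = y^2 - y + C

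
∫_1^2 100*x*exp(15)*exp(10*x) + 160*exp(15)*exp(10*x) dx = -25*exp(25) + 35*exp(35)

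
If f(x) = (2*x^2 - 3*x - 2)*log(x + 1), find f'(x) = (4*x^2*log(x + 1) + 2*x^2 + x*log(x + 1) - 3*x - 3*log(x + 1) - 2)/(x + 1)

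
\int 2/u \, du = 2*log(u) + C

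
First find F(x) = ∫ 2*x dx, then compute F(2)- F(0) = 4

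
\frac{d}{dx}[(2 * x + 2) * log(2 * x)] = (2*x*log(x) + 2*x*log(2) + 2*x + 2)/x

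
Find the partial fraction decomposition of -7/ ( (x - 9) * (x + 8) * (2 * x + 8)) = -7/(136*(x + 8)) + 7/(104*(x + 4)) - 7/(442*(x - 9))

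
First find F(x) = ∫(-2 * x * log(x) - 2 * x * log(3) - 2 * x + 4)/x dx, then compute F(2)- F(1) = -2*log(3)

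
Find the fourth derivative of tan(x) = 24*tan(x)^5 + 40*tan(x)^3 + 16*tan(x)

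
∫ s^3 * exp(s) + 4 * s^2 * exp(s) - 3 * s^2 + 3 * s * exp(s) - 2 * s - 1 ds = (exp(s) - 1)*(s^3 + s^2 + s - 1) + C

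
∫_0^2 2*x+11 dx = 26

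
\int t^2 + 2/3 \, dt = t^3/3 + 2*t/3 + C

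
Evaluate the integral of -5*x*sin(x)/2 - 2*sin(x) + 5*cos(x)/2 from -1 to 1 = 5*cos(1)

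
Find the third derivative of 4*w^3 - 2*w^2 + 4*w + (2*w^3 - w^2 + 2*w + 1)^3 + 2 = 4032*w^6 - 4032*w^5 + 6300*w^4 - 1560*w^3 + 1080*w^2 + 360*w + 36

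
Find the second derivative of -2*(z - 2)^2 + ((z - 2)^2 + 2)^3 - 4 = 30*z^4 - 240*z^3 + 792*z^2 - 1248*z + 788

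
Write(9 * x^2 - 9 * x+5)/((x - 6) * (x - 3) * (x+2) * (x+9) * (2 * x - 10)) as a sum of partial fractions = 163/(7056*(x + 9)) - 59/(3920*(x + 2)) + 59/(720*(x - 3)) - 185/(392*(x - 5)) + 55/(144*(x - 6))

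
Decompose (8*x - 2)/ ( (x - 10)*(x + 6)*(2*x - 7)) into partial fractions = -8/(19*(2*x - 7)) - 25/(152*(x + 6)) + 3/(8*(x - 10))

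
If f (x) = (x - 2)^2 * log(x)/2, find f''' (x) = (x^2 + 2*x + 4)/x^3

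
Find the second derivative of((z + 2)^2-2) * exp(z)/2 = z^2*exp(z)/2 + 4*z*exp(z) + 6*exp(z)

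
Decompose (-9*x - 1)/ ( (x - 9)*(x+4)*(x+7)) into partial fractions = 31/(24*(x + 7)) - 35/(39*(x + 4)) - 41/(104*(x - 9))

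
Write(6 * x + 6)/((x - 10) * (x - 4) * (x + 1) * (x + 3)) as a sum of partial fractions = 6/(91*(x + 3)) - 1/(7*(x - 4)) + 1/(13*(x - 10))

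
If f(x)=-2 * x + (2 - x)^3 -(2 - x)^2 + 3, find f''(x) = 10 - 6*x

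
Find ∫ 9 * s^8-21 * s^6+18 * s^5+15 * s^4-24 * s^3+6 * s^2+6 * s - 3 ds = s^9 - 3*s^7 + 3*s^6 + 3*s^5 - 6*s^4 + 2*s^3 + 3*s^2 - 3*s + C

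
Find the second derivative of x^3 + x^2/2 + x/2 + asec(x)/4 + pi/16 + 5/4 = (24*x^6 + 4*x^5 - 48*x^4 - 8*x^3 - 2*x^2*sqrt(1 - 1/x^2) + 24*x^2 + 4*x + sqrt(1 - 1/x^2))/(4*x^5 - 8*x^3 + 4*x)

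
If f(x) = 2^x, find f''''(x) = 2^x*log(2)^4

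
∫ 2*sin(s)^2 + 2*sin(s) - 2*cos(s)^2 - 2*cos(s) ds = -sin(2*s) - 2*sqrt(2)*sin(s + pi/4) + C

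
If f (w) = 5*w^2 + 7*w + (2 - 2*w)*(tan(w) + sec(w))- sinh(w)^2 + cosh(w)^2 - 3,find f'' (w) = -4*w*sin(w)/cos(w)^3 + 2*w/cos(w) - 4*w/cos(w)^3 - 4*sin(w)/cos(w)^2 + 4*sin(w)/cos(w)^3 + 10 - 2/cos(w) - 4/cos(w)^2 + 4/cos(w)^3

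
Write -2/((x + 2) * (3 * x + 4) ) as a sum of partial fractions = -3/(3*x + 4) + 1/(x + 2)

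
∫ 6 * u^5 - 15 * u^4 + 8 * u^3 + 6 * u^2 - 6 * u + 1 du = u^6 - 3*u^5 + 2*u^4 + 2*u^3 - 3*u^2 + u + C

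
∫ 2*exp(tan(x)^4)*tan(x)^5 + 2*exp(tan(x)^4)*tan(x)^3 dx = exp(tan(x)^4)/2 + C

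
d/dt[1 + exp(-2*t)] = -2*exp(-2*t)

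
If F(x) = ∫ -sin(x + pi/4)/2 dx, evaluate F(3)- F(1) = cos(pi/4 + 3)/2 - cos(pi/4 + 1)/2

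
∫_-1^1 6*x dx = 0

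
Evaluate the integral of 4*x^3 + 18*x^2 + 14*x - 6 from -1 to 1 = 0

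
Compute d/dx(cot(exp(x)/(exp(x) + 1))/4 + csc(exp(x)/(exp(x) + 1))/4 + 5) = -(cos(exp(x)/(exp(x) + 1)) + 1)*exp(x)/((4*exp(2*x) + 8*exp(x) + 4)*sin(exp(x)/(exp(x) + 1))^2)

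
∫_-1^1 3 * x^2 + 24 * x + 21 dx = 44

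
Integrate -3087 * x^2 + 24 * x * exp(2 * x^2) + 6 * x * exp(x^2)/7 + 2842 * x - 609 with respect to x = -1029*x^3 + 1421*x^2 - 609*x + 6*exp(2*x^2) + 3*exp(x^2)/7 + C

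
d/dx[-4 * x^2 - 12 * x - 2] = -8*x - 12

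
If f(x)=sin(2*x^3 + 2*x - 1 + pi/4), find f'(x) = 6*x^2*cos(2*x^3 + 2*x - 1 + pi/4) + 2*cos(2*x^3 + 2*x - 1 + pi/4)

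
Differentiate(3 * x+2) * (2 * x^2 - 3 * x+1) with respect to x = 18*x^2 - 10*x - 3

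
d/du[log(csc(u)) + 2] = -cot(u)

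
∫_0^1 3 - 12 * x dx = -3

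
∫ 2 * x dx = x^2 + C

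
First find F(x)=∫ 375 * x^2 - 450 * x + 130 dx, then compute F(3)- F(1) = 1710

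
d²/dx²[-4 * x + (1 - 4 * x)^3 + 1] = 96 - 384*x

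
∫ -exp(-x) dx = exp(-x) + C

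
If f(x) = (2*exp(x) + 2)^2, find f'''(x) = 32*exp(2*x) + 8*exp(x)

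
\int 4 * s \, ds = 2*s^2 + C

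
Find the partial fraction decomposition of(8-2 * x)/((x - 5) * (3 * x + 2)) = -28/(17*(3*x + 2)) - 2/(17*(x - 5))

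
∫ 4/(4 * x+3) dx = log(12*x + 9) + C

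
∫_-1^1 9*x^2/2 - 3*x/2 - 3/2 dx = 0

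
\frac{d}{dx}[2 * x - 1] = 2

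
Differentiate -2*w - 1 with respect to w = -2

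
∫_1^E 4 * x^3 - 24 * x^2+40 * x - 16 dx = -1 + (-2 + (-2 + E)^2)^2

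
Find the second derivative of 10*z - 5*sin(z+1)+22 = 5*sin(z + 1)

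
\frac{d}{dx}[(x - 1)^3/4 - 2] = 3*x^2/4 - 3*x/2 + 3/4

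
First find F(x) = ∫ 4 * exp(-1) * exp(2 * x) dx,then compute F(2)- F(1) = -2*E + 2*exp(3)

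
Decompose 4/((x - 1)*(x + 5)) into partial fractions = -2/(3*(x + 5)) + 2/(3*(x - 1))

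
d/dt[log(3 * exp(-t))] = -1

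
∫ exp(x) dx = exp(x) + C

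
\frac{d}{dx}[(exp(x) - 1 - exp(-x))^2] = (2*exp(4*x) - 2*exp(3*x) - 2*exp(x) - 2)*exp(-2*x)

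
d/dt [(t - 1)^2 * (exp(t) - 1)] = t^2*exp(t) - 2*t - exp(t) + 2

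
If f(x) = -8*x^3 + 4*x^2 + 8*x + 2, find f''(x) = 8 - 48*x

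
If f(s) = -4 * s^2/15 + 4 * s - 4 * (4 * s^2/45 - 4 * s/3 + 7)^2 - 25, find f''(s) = -256*s^2/675 + 256*s/45 - 1112/45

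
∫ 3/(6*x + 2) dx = log(3*x + 1)/2 + C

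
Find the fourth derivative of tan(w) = 24*tan(w)^5 + 40*tan(w)^3 + 16*tan(w)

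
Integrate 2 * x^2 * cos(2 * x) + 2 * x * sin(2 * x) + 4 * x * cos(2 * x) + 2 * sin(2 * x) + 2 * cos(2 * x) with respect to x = (x + 1)^2*sin(2*x) + C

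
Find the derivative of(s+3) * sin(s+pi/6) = s*cos(s + pi/6) + sin(s + pi/6) + 3*cos(s + pi/6)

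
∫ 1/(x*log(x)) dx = log(4*log(x)) + C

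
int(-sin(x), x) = cos(x) + C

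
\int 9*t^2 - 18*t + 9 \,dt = 3*t^3 - 9*t^2 + 9*t + C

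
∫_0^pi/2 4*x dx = pi^2/2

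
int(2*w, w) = w^2 + C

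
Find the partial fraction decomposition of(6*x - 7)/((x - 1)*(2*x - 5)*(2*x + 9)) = -34/(77*(2*x + 9)) + 8/(21*(2*x - 5)) + 1/(33*(x - 1))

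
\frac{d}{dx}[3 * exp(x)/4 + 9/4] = 3*exp(x)/4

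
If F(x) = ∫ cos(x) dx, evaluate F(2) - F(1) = -sin(1) + sin(2)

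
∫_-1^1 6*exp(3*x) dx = -2*exp(-3) + 2*exp(3)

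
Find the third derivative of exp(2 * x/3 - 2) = 8*exp(2*x/3 - 2)/27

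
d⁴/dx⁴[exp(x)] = exp(x)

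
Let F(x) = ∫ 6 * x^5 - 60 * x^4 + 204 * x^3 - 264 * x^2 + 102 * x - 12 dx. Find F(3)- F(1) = 0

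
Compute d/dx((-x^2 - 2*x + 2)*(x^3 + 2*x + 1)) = -5*x^4 - 8*x^3 - 10*x + 2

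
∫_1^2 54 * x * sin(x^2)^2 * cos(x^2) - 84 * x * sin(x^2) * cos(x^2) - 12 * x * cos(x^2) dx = -21*sin(4)^2 - 9*sin(1)^3 + 9*sin(4)^3 - 6*sin(4) + 6*sin(1) + 21*sin(1)^2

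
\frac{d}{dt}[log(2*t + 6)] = 1/(t + 3)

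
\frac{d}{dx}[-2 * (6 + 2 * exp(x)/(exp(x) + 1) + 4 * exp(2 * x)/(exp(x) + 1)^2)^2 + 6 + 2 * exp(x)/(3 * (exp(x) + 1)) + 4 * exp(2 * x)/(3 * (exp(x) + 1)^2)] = (-1430*exp(4*x) - 1946*exp(3*x) - 1042*exp(2*x) - 142*exp(x))/(3*exp(5*x) + 15*exp(4*x) + 30*exp(3*x) + 30*exp(2*x) + 15*exp(x) + 3)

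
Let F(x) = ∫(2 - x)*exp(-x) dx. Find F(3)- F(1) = 2*exp(-3)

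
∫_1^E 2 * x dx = -1 + exp(2)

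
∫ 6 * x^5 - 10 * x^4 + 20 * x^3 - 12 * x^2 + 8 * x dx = x^6 - 2*x^5 + 5*x^4 - 4*x^3 + 4*x^2 + C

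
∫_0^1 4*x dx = 2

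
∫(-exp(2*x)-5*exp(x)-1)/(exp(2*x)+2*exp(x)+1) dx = (-x*exp(x) - x + 9*exp(x) + 12)/(exp(x) + 1) + C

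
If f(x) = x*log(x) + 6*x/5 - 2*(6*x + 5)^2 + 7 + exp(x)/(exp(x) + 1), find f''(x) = (-144*x*exp(3*x) - 433*x*exp(2*x) - 431*x*exp(x) - 144*x + exp(3*x) + 3*exp(2*x) + 3*exp(x) + 1)/(x*exp(3*x) + 3*x*exp(2*x) + 3*x*exp(x) + x)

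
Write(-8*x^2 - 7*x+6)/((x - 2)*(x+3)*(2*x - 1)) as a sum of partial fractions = -2/(21*(2*x - 1)) - 9/(7*(x + 3)) - 8/(3*(x - 2))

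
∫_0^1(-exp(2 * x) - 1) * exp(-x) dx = -E + exp(-1)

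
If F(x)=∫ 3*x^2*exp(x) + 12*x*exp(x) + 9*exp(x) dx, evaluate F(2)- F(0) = -3 + 27*exp(2)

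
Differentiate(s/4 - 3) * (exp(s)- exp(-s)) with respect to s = (s*exp(2*s) + s - 11*exp(2*s) - 13)*exp(-s)/4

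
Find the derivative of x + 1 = 1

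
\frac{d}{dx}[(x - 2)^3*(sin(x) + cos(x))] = (x - 2)^2*(sqrt(2)*x*cos(x + pi/4) + 5*sin(x) + cos(x))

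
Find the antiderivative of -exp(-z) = exp(-z) + C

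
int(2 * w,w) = w^2 + C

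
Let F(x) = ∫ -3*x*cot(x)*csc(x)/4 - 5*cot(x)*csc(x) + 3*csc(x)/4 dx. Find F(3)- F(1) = -23*csc(1)/4 + 29*csc(3)/4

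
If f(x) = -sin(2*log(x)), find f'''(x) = 4*(-3*sin(2*log(x)) + cos(2*log(x)))/x^3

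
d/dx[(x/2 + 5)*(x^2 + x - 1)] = 3*x^2/2 + 11*x + 9/2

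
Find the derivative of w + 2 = 1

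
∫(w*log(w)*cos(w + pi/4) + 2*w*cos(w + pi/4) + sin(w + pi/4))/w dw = (log(w) + 2)*sin(w + pi/4) + C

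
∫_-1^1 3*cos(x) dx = 6*sin(1)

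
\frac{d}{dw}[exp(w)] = exp(w)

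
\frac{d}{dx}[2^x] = 2^x*log(2)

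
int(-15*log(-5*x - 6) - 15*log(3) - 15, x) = -3*(5*x + 6)*log(-15*x - 18) + C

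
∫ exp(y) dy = exp(y) + C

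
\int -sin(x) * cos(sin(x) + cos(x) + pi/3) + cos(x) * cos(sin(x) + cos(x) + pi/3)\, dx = sin(sqrt(2)*sin(x + pi/4) + pi/3) + C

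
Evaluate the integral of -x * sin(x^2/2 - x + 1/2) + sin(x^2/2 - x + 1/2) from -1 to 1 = 1 - cos(2)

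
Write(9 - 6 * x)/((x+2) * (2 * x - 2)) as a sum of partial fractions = -7/(2*(x + 2)) + 1/(2*(x - 1))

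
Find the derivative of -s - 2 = -1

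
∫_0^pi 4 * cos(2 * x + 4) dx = 0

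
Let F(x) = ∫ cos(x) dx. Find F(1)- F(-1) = 2*sin(1)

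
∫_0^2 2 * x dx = 4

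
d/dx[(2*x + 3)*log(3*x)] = (2*x*log(x) + 2*x + 2*x*log(3) + 3)/x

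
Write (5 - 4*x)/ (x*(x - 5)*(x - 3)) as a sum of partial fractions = 7/(6*(x - 3)) - 3/(2*(x - 5)) + 1/(3*x)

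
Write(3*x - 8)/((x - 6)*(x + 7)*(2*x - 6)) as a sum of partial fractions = -29/(260*(x + 7)) - 1/(60*(x - 3)) + 5/(39*(x - 6))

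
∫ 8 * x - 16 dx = 4*x^2 - 16*x + C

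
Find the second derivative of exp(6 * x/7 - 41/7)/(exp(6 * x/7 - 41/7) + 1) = (36*exp(6*x/7 - 41/7) - 36*exp(12*x/7 - 82/7))/(49*exp(-123/7)*exp(18*x/7) + 147*exp(-82/7)*exp(12*x/7) + 147*exp(-41/7)*exp(6*x/7) + 49)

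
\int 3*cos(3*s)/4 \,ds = sin(3*s)/4 + C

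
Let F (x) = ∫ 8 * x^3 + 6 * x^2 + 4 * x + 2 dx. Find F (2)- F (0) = 60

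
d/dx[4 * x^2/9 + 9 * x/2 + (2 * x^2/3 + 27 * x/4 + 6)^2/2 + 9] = 8*x^3/9 + 27*x^2/2 + 7841*x/144 + 45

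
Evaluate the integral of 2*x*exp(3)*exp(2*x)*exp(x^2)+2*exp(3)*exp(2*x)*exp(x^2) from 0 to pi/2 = -exp(3) + exp(2 + (1 + pi/2)^2)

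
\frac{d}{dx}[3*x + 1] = 3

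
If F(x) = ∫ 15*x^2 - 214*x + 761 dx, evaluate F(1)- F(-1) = 1532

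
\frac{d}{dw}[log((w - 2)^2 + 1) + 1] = (2*w - 4)/(w^2 - 4*w + 5)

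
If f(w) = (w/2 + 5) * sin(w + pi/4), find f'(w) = w*cos(w + pi/4)/2 + sin(w + pi/4)/2 + 5*cos(w + pi/4)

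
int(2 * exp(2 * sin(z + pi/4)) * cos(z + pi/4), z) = exp(2*sin(z + pi/4)) + C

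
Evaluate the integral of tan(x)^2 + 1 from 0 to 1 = tan(1)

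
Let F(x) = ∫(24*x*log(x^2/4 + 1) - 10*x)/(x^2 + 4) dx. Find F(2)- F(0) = -5*log(2) + 6*log(2)^2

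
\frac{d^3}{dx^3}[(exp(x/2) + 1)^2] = exp(x/2)/4 + exp(x)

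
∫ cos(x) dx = sin(x) + C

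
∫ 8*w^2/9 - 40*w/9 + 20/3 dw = 8*w^3/27 - 20*w^2/9 + 20*w/3 + C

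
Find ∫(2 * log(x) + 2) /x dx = (log(x) + 1)^2 + C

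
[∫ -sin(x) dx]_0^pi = -2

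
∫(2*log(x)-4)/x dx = (log(x) - 2)^2 + C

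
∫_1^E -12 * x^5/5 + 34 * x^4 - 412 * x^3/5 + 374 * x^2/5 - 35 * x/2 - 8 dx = -11*exp(2)/4 + 361/60 + exp(3)/3 + (-3*exp(2) + exp(3)/5 + 4*E)*(-2*exp(3) - 3*E - 2 + 4*exp(2))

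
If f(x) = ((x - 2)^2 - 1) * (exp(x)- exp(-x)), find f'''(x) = (x^2*exp(2*x) + x^2 + 2*x*exp(2*x) - 10*x - 3*exp(2*x) + 21)*exp(-x)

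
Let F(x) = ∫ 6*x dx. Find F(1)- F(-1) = 0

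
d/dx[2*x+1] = 2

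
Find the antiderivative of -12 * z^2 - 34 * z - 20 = -4*z^3 - 17*z^2 - 20*z + C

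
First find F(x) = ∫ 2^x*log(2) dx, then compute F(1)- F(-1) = 3/2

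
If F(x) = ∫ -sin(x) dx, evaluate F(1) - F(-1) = 0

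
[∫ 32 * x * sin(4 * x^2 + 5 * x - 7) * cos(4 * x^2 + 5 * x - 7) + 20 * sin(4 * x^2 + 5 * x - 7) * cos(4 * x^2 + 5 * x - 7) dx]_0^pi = cos(14) - cos(14 - 8*pi^2)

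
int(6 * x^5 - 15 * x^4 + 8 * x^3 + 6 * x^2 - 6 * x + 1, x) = x^6 - 3*x^5 + 2*x^4 + 2*x^3 - 3*x^2 + x + C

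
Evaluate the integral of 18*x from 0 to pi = 9*pi^2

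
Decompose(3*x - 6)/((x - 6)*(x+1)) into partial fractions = 9/(7*(x + 1)) + 12/(7*(x - 6))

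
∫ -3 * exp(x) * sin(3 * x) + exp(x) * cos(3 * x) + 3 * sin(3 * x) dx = (exp(x) - 1)*cos(3*x) + C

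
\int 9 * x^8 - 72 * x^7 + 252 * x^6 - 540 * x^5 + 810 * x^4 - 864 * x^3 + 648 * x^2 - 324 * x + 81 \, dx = x^9 - 9*x^8 + 36*x^7 - 90*x^6 + 162*x^5 - 216*x^4 + 216*x^3 - 162*x^2 + 81*x + C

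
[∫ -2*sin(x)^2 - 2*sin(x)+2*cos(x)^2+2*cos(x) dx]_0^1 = -4 + (cos(1) + sin(1) + 1)^2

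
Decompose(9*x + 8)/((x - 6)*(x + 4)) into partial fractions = 14/(5*(x + 4)) + 31/(5*(x - 6))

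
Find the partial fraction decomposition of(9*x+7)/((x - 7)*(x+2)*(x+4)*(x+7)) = 4/(15*(x + 7)) - 29/(66*(x + 4)) + 11/(90*(x + 2)) + 5/(99*(x - 7))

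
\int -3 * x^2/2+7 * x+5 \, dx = -x^3/2 + 7*x^2/2 + 5*x + C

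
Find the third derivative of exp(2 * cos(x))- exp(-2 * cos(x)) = 2*(-4*exp(4*cos(x))*sin(x)^2 + 6*exp(4*cos(x))*cos(x) + exp(4*cos(x)) - 4*sin(x)^2 - 6*cos(x) + 1)*exp(-2*cos(x))*sin(x)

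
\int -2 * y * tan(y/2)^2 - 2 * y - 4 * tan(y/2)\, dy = -4*y*tan(y/2) + C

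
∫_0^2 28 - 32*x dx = -8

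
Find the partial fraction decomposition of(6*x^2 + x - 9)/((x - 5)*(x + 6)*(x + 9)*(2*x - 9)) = -104/(63*(2*x - 9)) - 26/(63*(x + 9)) + 67/(231*(x + 6)) + 73/(77*(x - 5))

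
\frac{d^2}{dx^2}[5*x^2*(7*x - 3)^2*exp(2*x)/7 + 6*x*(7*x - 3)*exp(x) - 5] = 140*x^4*exp(2*x) + 440*x^3*exp(2*x) + 600*x^2*exp(2*x)/7 + 42*x^2*exp(x) - 900*x*exp(2*x)/7 + 150*x*exp(x) + 90*exp(2*x)/7 + 48*exp(x)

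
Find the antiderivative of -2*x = -x^2 + C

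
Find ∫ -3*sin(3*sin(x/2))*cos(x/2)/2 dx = cos(3*sin(x/2)) + C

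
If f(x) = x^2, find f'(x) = 2*x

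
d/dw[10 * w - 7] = 10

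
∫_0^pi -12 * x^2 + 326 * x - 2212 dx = -9971 - 2*pi + 7*(-13 + pi)^2 - 4*(-13 + pi)^3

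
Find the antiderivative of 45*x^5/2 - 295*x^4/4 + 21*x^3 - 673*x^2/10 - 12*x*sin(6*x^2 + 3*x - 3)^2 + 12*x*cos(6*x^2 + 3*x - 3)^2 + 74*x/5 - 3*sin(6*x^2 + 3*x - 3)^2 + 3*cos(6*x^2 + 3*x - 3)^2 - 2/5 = x*(15*x^2 - 60*x + 4)*(15*x^3 + x^2 + 21*x - 6)/60 + sin(12*x^2 + 6*x - 6)/2 + C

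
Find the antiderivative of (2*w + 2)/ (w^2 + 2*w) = log(w*(w + 2)) + C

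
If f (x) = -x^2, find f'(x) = -2*x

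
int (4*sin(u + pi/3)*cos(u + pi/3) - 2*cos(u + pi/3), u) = 2*(sin(u + pi/3) - 1)*sin(u + pi/3) + C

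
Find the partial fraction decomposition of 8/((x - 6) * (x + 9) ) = -8/(15*(x + 9)) + 8/(15*(x - 6))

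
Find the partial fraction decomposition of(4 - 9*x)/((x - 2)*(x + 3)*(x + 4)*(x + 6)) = -29/(24*(x + 6)) + 10/(3*(x + 4)) - 31/(15*(x + 3)) - 7/(120*(x - 2))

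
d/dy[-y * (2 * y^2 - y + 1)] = -6*y^2 + 2*y - 1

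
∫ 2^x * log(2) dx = 2^x + C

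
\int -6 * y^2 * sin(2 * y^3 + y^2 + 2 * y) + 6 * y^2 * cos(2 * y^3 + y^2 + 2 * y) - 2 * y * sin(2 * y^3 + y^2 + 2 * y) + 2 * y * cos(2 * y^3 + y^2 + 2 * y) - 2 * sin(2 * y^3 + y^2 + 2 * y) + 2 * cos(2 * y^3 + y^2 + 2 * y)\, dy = sin(y*(2*y^2 + y + 2)) + cos(y*(2*y^2 + y + 2)) + C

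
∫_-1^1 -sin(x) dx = 0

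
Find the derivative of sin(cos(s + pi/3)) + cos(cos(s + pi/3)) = -sqrt(2)*sin(s + pi/3)*cos(-sqrt(3)*sin(s)/2 + cos(s)/2 + pi/4)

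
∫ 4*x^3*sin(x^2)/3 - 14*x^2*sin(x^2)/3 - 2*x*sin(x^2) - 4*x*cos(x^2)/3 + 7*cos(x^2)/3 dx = (-2*x^2/3 + 7*x/3 + 1)*cos(x^2) + C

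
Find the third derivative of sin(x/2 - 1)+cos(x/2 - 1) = -sqrt(2)*cos(x/2 - 1 + pi/4)/8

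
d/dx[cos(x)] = -sin(x)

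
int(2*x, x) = x^2 + C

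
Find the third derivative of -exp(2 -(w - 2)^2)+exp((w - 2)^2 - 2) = (8*w^3*exp(2*w^2 - 8*w + 4) + 8*w^3 - 48*w^2*exp(2*w^2 - 8*w + 4) - 48*w^2 + 108*w*exp(2*w^2 - 8*w + 4) + 84*w - 88*exp(2*w^2 - 8*w + 4) - 40)*exp(-w^2 + 4*w - 2)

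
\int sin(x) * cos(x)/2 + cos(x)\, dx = (sin(x) + 2)^2/4 + C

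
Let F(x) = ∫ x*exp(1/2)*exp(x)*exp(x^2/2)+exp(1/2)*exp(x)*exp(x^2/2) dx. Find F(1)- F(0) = -exp(1/2) + exp(2)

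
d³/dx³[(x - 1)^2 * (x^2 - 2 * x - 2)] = 24*x - 24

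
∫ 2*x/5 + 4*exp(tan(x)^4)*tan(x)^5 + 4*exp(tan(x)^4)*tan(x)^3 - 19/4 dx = x^2/5 - 19*x/4 + exp(tan(x)^4) + C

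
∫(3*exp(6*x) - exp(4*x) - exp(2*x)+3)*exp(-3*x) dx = -2*sinh(x) + 2*sinh(3*x) + C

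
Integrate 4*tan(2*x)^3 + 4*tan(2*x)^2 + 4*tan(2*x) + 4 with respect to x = (tan(2*x) + 1)^2 + C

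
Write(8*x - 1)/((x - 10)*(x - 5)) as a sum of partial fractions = -39/(5*(x - 5)) + 79/(5*(x - 10))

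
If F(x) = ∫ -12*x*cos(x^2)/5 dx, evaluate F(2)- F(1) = -6*sin(4)/5 + 6*sin(1)/5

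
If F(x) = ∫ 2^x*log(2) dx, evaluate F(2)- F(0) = 3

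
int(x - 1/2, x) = x^2/2 - x/2 + C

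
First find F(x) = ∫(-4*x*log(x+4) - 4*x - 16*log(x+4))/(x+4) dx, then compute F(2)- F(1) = -8*log(6) + 4*log(5)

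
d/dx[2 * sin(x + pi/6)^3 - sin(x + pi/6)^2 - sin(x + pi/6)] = 6*sin(x + pi/6)^2*cos(x + pi/6) - sin(2*x + pi/3) - cos(x + pi/6)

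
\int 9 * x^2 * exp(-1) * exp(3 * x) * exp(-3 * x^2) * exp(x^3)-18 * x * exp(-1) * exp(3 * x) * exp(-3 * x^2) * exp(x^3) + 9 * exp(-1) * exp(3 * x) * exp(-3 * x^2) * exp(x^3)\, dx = 3*exp((x - 1)^3) + C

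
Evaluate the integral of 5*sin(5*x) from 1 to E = -cos(5*E) + cos(5)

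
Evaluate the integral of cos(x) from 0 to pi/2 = 1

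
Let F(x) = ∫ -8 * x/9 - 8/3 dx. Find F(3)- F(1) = -80/9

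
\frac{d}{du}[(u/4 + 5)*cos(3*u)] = -3*u*sin(3*u)/4 - 15*sin(3*u) + cos(3*u)/4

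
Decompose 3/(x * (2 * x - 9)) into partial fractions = 2/(3*(2*x - 9)) - 1/(3*x)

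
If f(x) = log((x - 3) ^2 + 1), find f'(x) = (2*x - 6)/(x^2 - 6*x + 10)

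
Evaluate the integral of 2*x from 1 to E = -1 + exp(2)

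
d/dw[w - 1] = 1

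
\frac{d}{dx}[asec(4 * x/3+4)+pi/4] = 3/(4*x^2*sqrt(1 - 9/(16*x^2 + 96*x + 144)) + 24*x*sqrt(1 - 9/(16*x^2 + 96*x + 144)) + 36*sqrt(1 - 9/(16*x^2 + 96*x + 144)))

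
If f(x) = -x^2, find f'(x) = -2*x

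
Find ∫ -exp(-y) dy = exp(-y) + C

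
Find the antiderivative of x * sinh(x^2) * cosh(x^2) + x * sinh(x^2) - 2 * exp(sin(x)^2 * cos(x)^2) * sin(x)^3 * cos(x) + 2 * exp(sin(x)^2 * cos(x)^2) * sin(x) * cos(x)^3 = exp(1/8 - cos(4*x)/8) + cosh(x^2)^2/4 + cosh(x^2)/2 + C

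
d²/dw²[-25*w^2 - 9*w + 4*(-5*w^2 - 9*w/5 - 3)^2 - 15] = 1200*w^2 + 432*w + 5398/25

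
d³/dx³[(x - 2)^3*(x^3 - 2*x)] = 120*x^3 - 360*x^2 + 240*x + 24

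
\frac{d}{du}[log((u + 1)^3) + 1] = 3/(u + 1)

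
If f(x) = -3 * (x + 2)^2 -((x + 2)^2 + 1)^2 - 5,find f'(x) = -4*x^3 - 24*x^2 - 58*x - 52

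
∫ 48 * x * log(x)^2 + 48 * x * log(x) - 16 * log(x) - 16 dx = 8*x*(3*x*log(x) - 2)*log(x) + C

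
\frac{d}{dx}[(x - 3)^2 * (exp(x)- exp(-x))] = (x^2*exp(2*x) + x^2 - 4*x*exp(2*x) - 8*x + 3*exp(2*x) + 15)*exp(-x)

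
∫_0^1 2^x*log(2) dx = 1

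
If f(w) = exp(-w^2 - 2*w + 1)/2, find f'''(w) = (-4*w^3 - 12*w^2 - 6*w + 2)*exp(-w^2 - 2*w + 1)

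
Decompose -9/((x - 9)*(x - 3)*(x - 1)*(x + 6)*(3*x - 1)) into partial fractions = 729/(7904*(3*x - 1)) - 1/(1995*(x + 6)) - 9/(224*(x - 1)) + 1/(96*(x - 3)) - 1/(2080*(x - 9))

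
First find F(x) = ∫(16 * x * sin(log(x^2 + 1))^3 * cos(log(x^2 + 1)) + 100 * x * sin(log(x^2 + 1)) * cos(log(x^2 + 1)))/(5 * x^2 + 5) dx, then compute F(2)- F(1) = -5*sin(log(2))^2 - 2*sin(log(2))^4/5 + 2*sin(log(5))^4/5 + 5*sin(log(5))^2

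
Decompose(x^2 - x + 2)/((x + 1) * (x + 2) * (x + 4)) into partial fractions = 11/(3*(x + 4)) - 4/(x + 2) + 4/(3*(x + 1))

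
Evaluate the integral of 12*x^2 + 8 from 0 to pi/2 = 4*pi + pi^3/2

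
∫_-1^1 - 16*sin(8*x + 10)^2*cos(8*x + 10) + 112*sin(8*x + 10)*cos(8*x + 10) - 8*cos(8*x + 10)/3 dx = 7*cos(4)/2 + sin(54)/6 - sin(6)/6 - 7*cos(36)/2 - 5*sin(18)/6 + 5*sin(2)/6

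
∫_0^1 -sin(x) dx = -1 + cos(1)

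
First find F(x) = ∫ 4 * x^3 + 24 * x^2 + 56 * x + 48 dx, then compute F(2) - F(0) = 288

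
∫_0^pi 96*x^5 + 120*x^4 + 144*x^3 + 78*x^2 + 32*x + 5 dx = -2*pi^2 - pi - 2 + 2*(1 + pi + 2*pi^2)^3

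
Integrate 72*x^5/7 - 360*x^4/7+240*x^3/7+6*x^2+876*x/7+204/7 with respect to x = 12*x^6/7 - 72*x^5/7 + 60*x^4/7 + 2*x^3 + 438*x^2/7 + 204*x/7 + C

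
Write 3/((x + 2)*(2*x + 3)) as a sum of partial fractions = 6/(2*x + 3) - 3/(x + 2)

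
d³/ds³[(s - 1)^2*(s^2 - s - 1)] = 24*s - 18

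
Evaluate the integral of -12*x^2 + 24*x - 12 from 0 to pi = -4*(-1 + pi)^3 - 4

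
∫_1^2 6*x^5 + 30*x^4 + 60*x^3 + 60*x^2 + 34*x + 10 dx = 675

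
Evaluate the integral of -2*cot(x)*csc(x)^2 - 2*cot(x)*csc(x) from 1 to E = -(1 + csc(1))^2 + (1 + csc(E))^2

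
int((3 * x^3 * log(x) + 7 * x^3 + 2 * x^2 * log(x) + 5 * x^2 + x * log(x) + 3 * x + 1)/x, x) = (log(x) + 2)*(x^3 + x^2 + x + 1) + C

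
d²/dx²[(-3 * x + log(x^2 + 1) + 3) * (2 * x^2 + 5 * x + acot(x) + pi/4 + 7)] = (-72*x^5 + 8*x^4*log(x^2 + 1) - 12*x^4 - 124*x^3 + 16*x^2*log(x^2 + 1) - 4*x^2*acot(x) - 60*x^2 - pi*x^2 + 4*x*log(x^2 + 1) - 8*x + 8*log(x^2 + 1) + 4*acot(x) + pi + 4)/(2*x^4 + 4*x^2 + 2)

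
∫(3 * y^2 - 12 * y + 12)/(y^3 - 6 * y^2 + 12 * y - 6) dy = log((y - 2)^3 + 2) + C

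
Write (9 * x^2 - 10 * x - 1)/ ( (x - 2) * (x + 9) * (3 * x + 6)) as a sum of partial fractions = 818/(231*(x + 9)) - 55/(84*(x + 2)) + 5/(44*(x - 2))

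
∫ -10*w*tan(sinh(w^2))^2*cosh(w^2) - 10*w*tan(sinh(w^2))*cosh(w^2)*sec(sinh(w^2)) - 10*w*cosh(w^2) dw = -5*tan(sinh(w^2)) - 5/cos(sinh(w^2)) + C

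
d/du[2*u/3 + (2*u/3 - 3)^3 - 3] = 8*u^2/9 - 8*u + 56/3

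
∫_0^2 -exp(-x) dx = -1 + exp(-2)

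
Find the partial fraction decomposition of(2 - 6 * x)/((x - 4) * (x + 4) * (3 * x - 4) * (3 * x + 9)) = 27/(832*(3*x - 4)) - 13/(192*(x + 4)) + 20/(273*(x + 3)) - 11/(672*(x - 4))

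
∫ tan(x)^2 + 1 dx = tan(x) + C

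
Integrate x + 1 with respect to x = x^2/2 + x + C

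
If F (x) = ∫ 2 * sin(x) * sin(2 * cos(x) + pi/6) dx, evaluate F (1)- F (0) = cos(pi/6 + 2*cos(1)) - cos(pi/6 + 2)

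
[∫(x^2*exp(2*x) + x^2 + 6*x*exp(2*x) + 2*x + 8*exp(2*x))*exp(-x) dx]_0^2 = -16*exp(-2) + 16*exp(2)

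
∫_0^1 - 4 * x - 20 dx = -22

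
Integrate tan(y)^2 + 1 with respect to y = tan(y) + C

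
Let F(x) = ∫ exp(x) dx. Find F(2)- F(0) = -1 + exp(2)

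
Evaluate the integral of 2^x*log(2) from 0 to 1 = 1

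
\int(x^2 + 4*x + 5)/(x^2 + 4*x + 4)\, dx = (x*(x + 2) - 1)/(x + 2) + C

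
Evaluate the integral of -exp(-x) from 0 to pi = -1 + exp(-pi)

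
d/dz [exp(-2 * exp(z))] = -2*exp(z - 2*exp(z))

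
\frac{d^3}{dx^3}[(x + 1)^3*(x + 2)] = 24*x + 30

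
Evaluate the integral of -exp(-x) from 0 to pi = -1 + exp(-pi)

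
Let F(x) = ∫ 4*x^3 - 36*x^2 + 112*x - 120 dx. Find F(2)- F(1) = -21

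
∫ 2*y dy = y^2 + C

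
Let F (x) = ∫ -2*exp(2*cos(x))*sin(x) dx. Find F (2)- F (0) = -exp(2) + exp(2*cos(2))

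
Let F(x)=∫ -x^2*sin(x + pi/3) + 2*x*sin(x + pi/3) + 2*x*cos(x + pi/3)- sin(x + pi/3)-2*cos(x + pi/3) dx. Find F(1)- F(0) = -1/2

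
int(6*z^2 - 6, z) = 2*z^3 - 6*z + C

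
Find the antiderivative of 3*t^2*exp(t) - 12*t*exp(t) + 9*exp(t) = 3*(t - 3)^2*exp(t) + C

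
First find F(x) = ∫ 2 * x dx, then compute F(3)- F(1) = 8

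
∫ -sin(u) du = cos(u) + C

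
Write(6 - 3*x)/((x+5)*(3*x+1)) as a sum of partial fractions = 3/(2*(3*x + 1)) - 3/(2*(x + 5))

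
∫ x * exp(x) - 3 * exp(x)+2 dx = (x - 4)*(exp(x) + 2) + C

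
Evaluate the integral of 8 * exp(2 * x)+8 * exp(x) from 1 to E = -(2 + 2*E)^2 + (2 + 2*exp(E))^2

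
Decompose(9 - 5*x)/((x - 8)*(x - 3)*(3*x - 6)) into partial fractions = -1/(18*(x - 2)) + 2/(5*(x - 3)) - 31/(90*(x - 8))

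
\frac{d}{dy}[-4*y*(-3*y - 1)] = 24*y + 4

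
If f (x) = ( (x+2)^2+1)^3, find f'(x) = 6*x^5 + 60*x^4 + 252*x^3 + 552*x^2 + 630*x + 300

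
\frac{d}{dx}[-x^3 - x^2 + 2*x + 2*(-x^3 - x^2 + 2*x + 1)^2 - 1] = 12*x^5 + 20*x^4 - 24*x^3 - 39*x^2 + 6*x + 10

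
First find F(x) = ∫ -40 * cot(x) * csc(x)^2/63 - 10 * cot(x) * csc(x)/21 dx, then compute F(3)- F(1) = -10*csc(1)/21 - 20*csc(1)^2/63 + 10*csc(3)/21 + 20*csc(3)^2/63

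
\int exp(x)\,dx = exp(x) + C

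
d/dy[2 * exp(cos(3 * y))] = -6*exp(cos(3*y))*sin(3*y)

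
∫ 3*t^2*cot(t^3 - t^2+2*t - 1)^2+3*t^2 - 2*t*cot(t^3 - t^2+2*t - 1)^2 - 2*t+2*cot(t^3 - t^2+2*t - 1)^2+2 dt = -cot(t^3 - t^2 + 2*t - 1) + C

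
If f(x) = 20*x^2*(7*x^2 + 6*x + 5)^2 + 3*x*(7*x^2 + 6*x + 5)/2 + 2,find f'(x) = 5880*x^5 + 8400*x^4 + 8480*x^3 + 7263*x^2/2 + 1018*x + 15/2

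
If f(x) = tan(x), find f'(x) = cos(x)^(-2)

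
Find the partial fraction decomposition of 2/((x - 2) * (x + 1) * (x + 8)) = 1/(35*(x + 8)) - 2/(21*(x + 1)) + 1/(15*(x - 2))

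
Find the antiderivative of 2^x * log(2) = 2^x + C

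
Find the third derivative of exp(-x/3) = -exp(-x/3)/27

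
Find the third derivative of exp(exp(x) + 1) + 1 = exp(x + exp(x) + 1) + 3*exp(2*x + exp(x) + 1) + exp(3*x + exp(x) + 1)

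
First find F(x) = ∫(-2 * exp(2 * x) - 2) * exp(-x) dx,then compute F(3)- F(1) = -2*exp(3) - 2*exp(-1) + 2*exp(-3) + 2*E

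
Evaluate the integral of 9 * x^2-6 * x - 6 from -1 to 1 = -6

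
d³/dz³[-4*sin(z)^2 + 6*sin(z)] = 2*(16*sin(z) - 3)*cos(z)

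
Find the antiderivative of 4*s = 2*s^2 + C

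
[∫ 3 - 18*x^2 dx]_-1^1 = -6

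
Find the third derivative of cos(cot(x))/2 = -sin(cot(x))*cot(x)^6/2 + 3*sin(cot(x))*cot(x)^4/2 + 5*sin(cot(x))*cot(x)^2/2 + sin(cot(x))/2 + 3*cos(cot(x))*cot(x)^5 + 6*cos(cot(x))*cot(x)^3 + 3*cos(cot(x))*cot(x)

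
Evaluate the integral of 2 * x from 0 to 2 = 4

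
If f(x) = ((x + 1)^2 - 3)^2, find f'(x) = 4*x^3 + 12*x^2 - 8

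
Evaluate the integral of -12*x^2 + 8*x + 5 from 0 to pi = (3 - 2*pi)*(-1 + pi + 2*pi^2) + 3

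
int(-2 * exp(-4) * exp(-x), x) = 2*exp(-x - 4) + C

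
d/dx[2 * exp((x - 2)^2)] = 4*x*exp(x^2 - 4*x + 4) - 8*exp(x^2 - 4*x + 4)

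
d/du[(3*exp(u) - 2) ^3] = 81*exp(3*u) - 108*exp(2*u) + 36*exp(u)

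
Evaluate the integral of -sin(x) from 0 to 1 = -1 + cos(1)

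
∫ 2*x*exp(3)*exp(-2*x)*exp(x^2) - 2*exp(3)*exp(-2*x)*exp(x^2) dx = exp((x - 1)^2 + 2) + C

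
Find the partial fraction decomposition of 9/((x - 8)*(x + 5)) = -9/(13*(x + 5)) + 9/(13*(x - 8))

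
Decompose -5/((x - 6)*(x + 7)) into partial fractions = 5/(13*(x + 7)) - 5/(13*(x - 6))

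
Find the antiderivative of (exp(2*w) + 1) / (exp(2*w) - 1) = log(sinh(w)) + C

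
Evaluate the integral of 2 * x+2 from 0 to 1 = 3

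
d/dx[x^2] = 2*x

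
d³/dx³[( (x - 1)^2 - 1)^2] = 24*x - 24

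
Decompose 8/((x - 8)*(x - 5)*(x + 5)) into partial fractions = 4/(65*(x + 5)) - 4/(15*(x - 5)) + 8/(39*(x - 8))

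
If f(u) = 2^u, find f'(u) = 2^u*log(2)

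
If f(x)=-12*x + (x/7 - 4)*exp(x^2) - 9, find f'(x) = 2*x^2*exp(x^2)/7 - 8*x*exp(x^2) + exp(x^2)/7 - 12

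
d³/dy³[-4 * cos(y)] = -4*sin(y)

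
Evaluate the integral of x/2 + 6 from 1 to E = -125/4 + E + (E/2 + 5)^2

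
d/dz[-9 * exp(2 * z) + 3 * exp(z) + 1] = -18*exp(2*z) + 3*exp(z)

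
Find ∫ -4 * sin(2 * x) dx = 2*cos(2*x) + C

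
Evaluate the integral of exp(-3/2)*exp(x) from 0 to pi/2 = -exp(-3/2) + exp(-3/2 + pi/2)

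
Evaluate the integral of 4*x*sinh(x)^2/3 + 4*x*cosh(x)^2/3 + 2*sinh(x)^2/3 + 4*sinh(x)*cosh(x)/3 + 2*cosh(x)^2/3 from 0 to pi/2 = (2 + 2*pi)*sinh(pi)/6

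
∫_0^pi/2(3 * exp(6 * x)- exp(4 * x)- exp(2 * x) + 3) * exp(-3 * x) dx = -2*exp(-pi/2) + 2*exp(pi/2) + (-exp(-pi/2) + exp(pi/2))^3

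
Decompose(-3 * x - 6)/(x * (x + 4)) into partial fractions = -3/(2*(x + 4)) - 3/(2*x)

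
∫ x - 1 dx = x^2/2 - x + C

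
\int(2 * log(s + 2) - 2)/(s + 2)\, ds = (log(s + 2) - 1)^2 + C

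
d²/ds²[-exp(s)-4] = -exp(s)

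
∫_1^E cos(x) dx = -sin(1) + sin(E)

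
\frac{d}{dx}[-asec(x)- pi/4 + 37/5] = -1/(x^2*sqrt(1 - 1/x^2))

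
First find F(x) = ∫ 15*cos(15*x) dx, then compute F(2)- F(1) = sin(30) - sin(15)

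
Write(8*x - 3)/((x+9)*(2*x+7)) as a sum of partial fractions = -62/(11*(2*x + 7)) + 75/(11*(x + 9))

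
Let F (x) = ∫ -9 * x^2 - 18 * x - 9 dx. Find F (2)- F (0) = -78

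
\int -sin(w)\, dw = cos(w) + C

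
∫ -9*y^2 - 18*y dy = -3*y^3 - 9*y^2 + C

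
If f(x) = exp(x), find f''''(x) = exp(x)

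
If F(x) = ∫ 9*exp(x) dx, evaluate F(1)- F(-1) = -9*exp(-1) + 9*E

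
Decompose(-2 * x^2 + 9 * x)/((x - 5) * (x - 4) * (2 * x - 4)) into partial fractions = 5/(6*(x - 2)) - 1/(x - 4) - 5/(6*(x - 5))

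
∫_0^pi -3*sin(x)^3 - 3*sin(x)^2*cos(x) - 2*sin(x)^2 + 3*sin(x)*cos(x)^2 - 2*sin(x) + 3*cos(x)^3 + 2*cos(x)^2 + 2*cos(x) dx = -6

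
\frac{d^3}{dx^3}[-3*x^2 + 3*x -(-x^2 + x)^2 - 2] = 12 - 24*x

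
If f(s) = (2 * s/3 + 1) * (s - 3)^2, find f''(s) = 4*s - 6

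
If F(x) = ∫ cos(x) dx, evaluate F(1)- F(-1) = 2*sin(1)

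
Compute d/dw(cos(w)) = -sin(w)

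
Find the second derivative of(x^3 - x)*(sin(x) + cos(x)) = sqrt(2)*(-x^3*sin(x + pi/4) + 6*x^2*cos(x + pi/4) + 7*x*sin(x + pi/4) - 2*cos(x + pi/4))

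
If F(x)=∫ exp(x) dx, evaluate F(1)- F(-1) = E - exp(-1)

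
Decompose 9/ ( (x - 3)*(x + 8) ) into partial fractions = -9/(11*(x + 8)) + 9/(11*(x - 3))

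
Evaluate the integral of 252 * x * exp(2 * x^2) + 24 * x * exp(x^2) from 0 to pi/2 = -75 + 12*exp(pi^2/4) + 63*exp(pi^2/2)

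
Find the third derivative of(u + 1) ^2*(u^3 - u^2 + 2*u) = 60*u^2 + 24*u + 6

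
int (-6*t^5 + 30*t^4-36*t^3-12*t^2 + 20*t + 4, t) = -t^6 + 6*t^5 - 9*t^4 - 4*t^3 + 10*t^2 + 4*t + C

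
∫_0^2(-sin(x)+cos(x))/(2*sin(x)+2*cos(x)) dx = log(cos(2) + sin(2))/2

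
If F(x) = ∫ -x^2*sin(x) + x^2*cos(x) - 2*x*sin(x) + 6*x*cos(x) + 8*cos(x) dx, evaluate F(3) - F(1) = 25*cos(3) - 9*sin(1) - 9*cos(1) + 25*sin(3)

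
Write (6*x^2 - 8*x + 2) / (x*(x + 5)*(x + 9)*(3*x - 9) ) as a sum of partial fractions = -35/(81*(x + 9)) + 2/(5*(x + 5)) + 1/(27*(x - 3)) - 2/(405*x)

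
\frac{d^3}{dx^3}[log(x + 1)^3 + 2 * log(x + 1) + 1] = (6*log(x + 1)^2 - 18*log(x + 1) + 10)/(x^3 + 3*x^2 + 3*x + 1)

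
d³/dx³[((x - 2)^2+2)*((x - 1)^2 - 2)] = 24*x - 36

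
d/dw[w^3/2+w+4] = 3*w^2/2 + 1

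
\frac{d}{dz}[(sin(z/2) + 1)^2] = sin(z)/2 + cos(z/2)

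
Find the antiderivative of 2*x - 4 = x^2 - 4*x + C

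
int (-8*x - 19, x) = -4*x^2 - 19*x + C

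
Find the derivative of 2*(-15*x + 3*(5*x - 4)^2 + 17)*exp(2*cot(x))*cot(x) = 10*(-15*x^2/sin(x)^2 - 30*x^2*cos(x)/sin(x)^3 + 30*x/tan(x) + 27*x/sin(x)^2 + 54*x*cos(x)/sin(x)^3 - 27/tan(x) - 13/sin(x)^2 - 26*cos(x)/sin(x)^3)*exp(2/tan(x))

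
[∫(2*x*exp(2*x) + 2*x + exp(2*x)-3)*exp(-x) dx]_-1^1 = -2*E + 2*exp(-1)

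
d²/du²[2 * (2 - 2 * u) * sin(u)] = 4*u*sin(u) - 4*sin(u) - 8*cos(u)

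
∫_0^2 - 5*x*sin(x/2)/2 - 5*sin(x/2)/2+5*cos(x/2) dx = -5 + 15*cos(1)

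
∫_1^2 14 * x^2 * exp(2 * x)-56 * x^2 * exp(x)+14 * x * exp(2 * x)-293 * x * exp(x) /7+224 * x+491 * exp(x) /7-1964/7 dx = -7*(1 + E)^2 - 4/7 - E/7 + 2*exp(2)/7 + 7*(-3 + 2*exp(2))^2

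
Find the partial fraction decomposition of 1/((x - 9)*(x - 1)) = -1/(8*(x - 1)) + 1/(8*(x - 9))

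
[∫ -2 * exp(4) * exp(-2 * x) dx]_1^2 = 1 - exp(2)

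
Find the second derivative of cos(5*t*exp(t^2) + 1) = -5*(20*t^4*exp(t^2)*cos(5*t*exp(t^2) + 1) + 4*t^3*sin(5*t*exp(t^2) + 1) + 20*t^2*exp(t^2)*cos(5*t*exp(t^2) + 1) + 6*t*sin(5*t*exp(t^2) + 1) + 5*exp(t^2)*cos(5*t*exp(t^2) + 1))*exp(t^2)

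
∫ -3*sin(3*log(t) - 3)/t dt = cos(3*log(t) - 3) + C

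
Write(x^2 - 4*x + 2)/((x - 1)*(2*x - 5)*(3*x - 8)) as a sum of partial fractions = -14/(5*(3*x - 8)) + 7/(3*(2*x - 5)) - 1/(15*(x - 1))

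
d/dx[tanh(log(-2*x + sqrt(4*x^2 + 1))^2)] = 4*(2*x - sqrt(4*x^2 + 1))*log(-2*x + sqrt(4*x^2 + 1))/((4*x^2 - 2*x*sqrt(4*x^2 + 1) + 1)*cosh(log(-2*x + sqrt(4*x^2 + 1))^2)^2)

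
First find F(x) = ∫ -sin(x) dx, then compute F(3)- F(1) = cos(3) - cos(1)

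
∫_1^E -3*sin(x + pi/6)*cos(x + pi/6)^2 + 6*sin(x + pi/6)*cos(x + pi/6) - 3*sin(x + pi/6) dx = (-1 + cos(pi/6 + E))^3 - (-1 + cos(pi/6 + 1))^3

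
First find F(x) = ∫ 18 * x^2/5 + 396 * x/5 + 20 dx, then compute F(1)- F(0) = 304/5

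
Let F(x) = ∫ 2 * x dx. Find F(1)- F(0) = 1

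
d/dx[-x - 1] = -1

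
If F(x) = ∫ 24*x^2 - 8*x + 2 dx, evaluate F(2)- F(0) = 52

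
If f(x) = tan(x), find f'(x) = cos(x)^(-2)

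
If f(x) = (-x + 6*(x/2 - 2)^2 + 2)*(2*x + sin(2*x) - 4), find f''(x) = -6*x^2*sin(2*x) + 52*x*sin(2*x) + 12*x*cos(2*x) + 18*x - 101*sin(2*x) - 52*cos(2*x) - 64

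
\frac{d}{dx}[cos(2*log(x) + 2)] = -2*sin(2*log(x) + 2)/x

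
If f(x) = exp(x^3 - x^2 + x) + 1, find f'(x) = 3*x^2*exp(x^3 - x^2 + x) - 2*x*exp(x^3 - x^2 + x) + exp(x^3 - x^2 + x)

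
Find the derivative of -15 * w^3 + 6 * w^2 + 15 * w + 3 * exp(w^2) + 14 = -45*w^2 + 6*w*exp(w^2) + 12*w + 15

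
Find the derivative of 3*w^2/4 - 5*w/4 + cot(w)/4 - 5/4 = 3*w/2 - cot(w)^2/4 - 3/2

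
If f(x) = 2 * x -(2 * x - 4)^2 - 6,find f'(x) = 18 - 8*x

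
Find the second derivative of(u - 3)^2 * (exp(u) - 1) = u^2*exp(u) - 2*u*exp(u) - exp(u) - 2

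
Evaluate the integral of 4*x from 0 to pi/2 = pi^2/2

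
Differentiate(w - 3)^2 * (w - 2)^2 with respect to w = 4*w^3 - 30*w^2 + 74*w - 60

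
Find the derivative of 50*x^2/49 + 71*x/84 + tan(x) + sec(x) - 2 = 100*x/49 + tan(x)^2 + tan(x)*sec(x) + 155/84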